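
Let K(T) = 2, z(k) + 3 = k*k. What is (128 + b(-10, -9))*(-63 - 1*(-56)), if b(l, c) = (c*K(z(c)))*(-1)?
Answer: -1022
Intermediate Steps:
z(k) = -3 + k² (z(k) = -3 + k*k = -3 + k²)
b(l, c) = -2*c (b(l, c) = (c*2)*(-1) = (2*c)*(-1) = -2*c)
(128 + b(-10, -9))*(-63 - 1*(-56)) = (128 - 2*(-9))*(-63 - 1*(-56)) = (128 + 18)*(-63 + 56) = 146*(-7) = -1022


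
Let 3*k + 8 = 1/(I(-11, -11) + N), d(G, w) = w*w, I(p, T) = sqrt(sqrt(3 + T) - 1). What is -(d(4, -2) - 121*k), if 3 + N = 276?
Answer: -82441886975/252487314 - 409915*sqrt(-1 + 2*I*sqrt(2))/757461942 + 1001*I*sqrt(2)/252487314 - 11*I*sqrt(2)*sqrt(-1 + 2*I*sqrt(2))/757461942 ≈ -326.52 - 0.00075974*I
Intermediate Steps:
I(p, T) = sqrt(-1 + sqrt(3 + T))
d(G, w) = w**2
N = 273 (N = -3 + 276 = 273)
k = -8/3 + 1/(3*(273 + sqrt(-1 + 2*I*sqrt(2)))) (k = -8/3 + 1/(3*(sqrt(-1 + sqrt(3 - 11)) + 273)) = -8/3 + 1/(3*(sqrt(-1 + sqrt(-8)) + 273)) = -8/3 + 1/(3*(sqrt(-1 + 2*I*sqrt(2)) + 273)) = -8/3 + 1/(3*(273 + sqrt(-1 + 2*I*sqrt(2)))) ≈ -2.6655 - 6.2789e-6*I)
-(d(4, -2) - 121*k) = -((-2)**2 - 121*(-7402903429/2777360454 - 37265*sqrt(-1 + 2*I*sqrt(2))/8332081362 + 91*I*sqrt(2)/2777360454 - I*sqrt(2)*sqrt(-1 + 2*I*sqrt(2))/8332081362)) = -(4 + (81431937719/252487314 + 409915*sqrt(-1 + 2*I*sqrt(2))/757461942 - 1001*I*sqrt(2)/252487314 + 11*I*sqrt(2)*sqrt(-1 + 2*I*sqrt(2))/757461942)) = -(82441886975/252487314 + 409915*sqrt(-1 + 2*I*sqrt(2))/757461942 - 1001*I*sqrt(2)/252487314 + 11*I*sqrt(2)*sqrt(-1 + 2*I*sqrt(2))/757461942) = -82441886975/252487314 - 409915*sqrt(-1 + 2*I*sqrt(2))/757461942 + 1001*I*sqrt(2)/252487314 - 11*I*sqrt(2)*sqrt(-1 + 2*I*sqrt(2))/757461942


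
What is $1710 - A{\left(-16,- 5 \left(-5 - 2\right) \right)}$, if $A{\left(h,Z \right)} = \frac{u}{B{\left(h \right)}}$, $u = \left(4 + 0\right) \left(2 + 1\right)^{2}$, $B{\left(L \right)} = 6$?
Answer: $1704$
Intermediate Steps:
$u = 36$ ($u = 4 \cdot 3^{2} = 4 \cdot 9 = 36$)
$A{\left(h,Z \right)} = 6$ ($A{\left(h,Z \right)} = \frac{36}{6} = 36 \cdot \frac{1}{6} = 6$)
$1710 - A{\left(-16,- 5 \left(-5 - 2\right) \right)} = 1710 - 6 = 1704$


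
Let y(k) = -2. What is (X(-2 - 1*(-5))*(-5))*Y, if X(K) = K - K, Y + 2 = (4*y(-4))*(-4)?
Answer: 0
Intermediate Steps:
Y = 30 (Y = -2 + (4*(-2))*(-4) = -2 - 8*(-4) = -2 + 32 = 30)
X(K) = 0
(X(-2 - 1*(-5))*(-5))*Y = (0*(-5))*30 = 0*30 = 0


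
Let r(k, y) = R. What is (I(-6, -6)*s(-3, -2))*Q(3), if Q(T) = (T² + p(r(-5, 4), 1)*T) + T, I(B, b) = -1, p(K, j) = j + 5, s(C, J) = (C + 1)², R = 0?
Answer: -120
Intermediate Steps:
r(k, y) = 0
s(C, J) = (1 + C)²
p(K, j) = 5 + j
Q(T) = T² + 7*T (Q(T) = (T² + (5 + 1)*T) + T = (T² + 6*T) + T = T² + 7*T)
(I(-6, -6)*s(-3, -2))*Q(3) = (-(1 - 3)²)*(3*(7 + 3)) = (-1*(-2)²)*(3*10) = -1*4*30 = -4*30 = -120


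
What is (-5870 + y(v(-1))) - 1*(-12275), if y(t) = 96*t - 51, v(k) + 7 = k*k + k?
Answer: 5682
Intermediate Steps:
v(k) = -7 + k + k² (v(k) = -7 + (k*k + k) = -7 + (k² + k) = -7 + (k + k²) = -7 + k + k²)
y(t) = -51 + 96*t
(-5870 + y(v(-1))) - 1*(-12275) = (-5870 + (-51 + 96*(-7 - 1 + (-1)²))) - 1*(-12275) = (-5870 + (-51 + 96*(-7 - 1 + 1))) + 12275 = (-5870 + (-51 + 96*(-7))) + 12275 = (-5870 + (-51 - 672)) + 12275 = (-5870 - 723) + 12275 = -6593 + 12275 = 5682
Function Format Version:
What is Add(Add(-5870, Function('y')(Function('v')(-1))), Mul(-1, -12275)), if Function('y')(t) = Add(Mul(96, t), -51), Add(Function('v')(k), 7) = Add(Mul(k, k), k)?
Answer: 5682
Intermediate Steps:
Function('v')(k) = Add(-7, k, Pow(k, 2)) (Function('v')(k) = Add(-7, Add(Mul(k, k), k)) = Add(-7, Add(Pow(k, 2), k)) = Add(-7, Add(k, Pow(k, 2))) = Add(-7, k, Pow(k, 2)))
Function('y')(t) = Add(-51, Mul(96, t))
Add(Add(-5870, Function('y')(Function('v')(-1))), Mul(-1, -12275)) = Add(Add(-5870, Add(-51, Mul(96, Add(-7, -1, Pow(-1, 2))))), Mul(-1, -12275)) = Add(Add(-5870, Add(-51, Mul(96, Add(-7, -1, 1)))), 12275) = Add(Add(-5870, Add(-51, Mul(96, -7))), 12275) = Add(Add(-5870, Add(-51, -672)), 12275) = Add(Add(-5870, -723), 12275) = Add(-6593, 12275) = 5682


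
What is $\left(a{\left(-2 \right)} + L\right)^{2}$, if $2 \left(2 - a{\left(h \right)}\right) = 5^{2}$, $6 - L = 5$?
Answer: $\frac{361}{4} \approx 90.25$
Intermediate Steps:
$L = 1$ ($L = 6 - 5 = 1$)
$a{\left(h \right)} = - \frac{21}{2}$ ($a{\left(h \right)} = 2 - \frac{5^{2}}{2} = 2 - \frac{25}{2} = - \frac{21}{2}$)
$\left(a{\left(-2 \right)} + L\right)^{2} = \left(- \frac{21}{2} + 1\right)^{2} = \left(- \frac{19}{2}\right)^{2} = \frac{361}{4}$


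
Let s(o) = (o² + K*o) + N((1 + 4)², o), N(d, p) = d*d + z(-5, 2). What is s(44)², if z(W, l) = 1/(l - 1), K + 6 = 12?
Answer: 7986276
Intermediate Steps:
K = 6 (K = -6 + 12 = 6)
z(W, l) = 1/(-1 + l)
N(d, p) = 1 + d² (N(d, p) = d*d + 1/(-1 + 2) = d² + 1/1 = d² + 1 = 1 + d²)
s(o) = 626 + o² + 6*o (s(o) = (o² + 6*o) + (1 + ((1 + 4)²)²) = (o² + 6*o) + (1 + (5²)²) = (o² + 6*o) + (1 + 25²) = (o² + 6*o) + (1 + 625) = (o² + 6*o) + 626 = 626 + o² + 6*o)
s(44)² = (626 + 44² + 6*44)² = (626 + 1936 + 264)² = 2826² = 7986276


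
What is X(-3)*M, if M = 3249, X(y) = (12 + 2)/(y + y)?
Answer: -7581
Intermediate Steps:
X(y) = 7/y (X(y) = 14/((2*y)) = 14*(1/(2*y)) = 7/y)
X(-3)*M = (7/(-3))*3249 = (7*(-⅓))*3249 = -7/3*3249 = -7581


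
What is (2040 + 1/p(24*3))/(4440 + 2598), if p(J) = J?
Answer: 146881/506736 ≈ 0.28986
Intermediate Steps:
(2040 + 1/p(24*3))/(4440 + 2598) = (2040 + 1/(24*3))/(4440 + 2598) = (2040 + 1/72)/7038 = (2040 + 1/72)*(1/7038) = (146881/72)*(1/7038) = 146881/506736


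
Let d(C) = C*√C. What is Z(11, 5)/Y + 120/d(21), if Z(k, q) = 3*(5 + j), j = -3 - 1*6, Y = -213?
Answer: 4/71 + 40*√21/147 ≈ 1.3033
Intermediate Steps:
j = -9 (j = -3 - 6 = -9)
Z(k, q) = -12 (Z(k, q) = 3*(5 - 9) = 3*(-4) = -12)
d(C) = C^(3/2)
Z(11, 5)/Y + 120/d(21) = -12/(-213) + 120/(21^(3/2)) = -12*(-1/213) + 120/((21*√21)) = 4/71 + 120*(√21/441) = 4/71 + 40*√21/147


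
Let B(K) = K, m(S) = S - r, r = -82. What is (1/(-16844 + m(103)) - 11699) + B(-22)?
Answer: -195260140/16659 ≈ -11721.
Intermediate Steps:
m(S) = 82 + S (m(S) = S - 1*(-82) = S + 82 = 82 + S)
(1/(-16844 + m(103)) - 11699) + B(-22) = (1/(-16844 + (82 + 103)) - 11699) - 22 = (1/(-16844 + 185) - 11699) - 22 = (1/(-16659) - 11699) - 22 = (-1/16659 - 11699) - 22 = -194893642/16659 - 22 = -195260140/16659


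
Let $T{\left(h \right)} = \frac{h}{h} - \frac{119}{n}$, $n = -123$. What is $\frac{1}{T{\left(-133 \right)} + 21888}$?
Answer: $\frac{123}{2692466} \approx 4.5683 \cdot 10^{-5}$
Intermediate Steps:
$T{\left(h \right)} = \frac{242}{123}$ ($T{\left(h \right)} = \frac{h}{h} - \frac{119}{-123} = 1 - - \frac{119}{123} = 1 + \frac{119}{123} = \frac{242}{123}$)
$\frac{1}{T{\left(-133 \right)} + 21888} = \frac{1}{\frac{242}{123} + 21888} = \frac{1}{\frac{2692466}{123}} = \frac{123}{2692466}$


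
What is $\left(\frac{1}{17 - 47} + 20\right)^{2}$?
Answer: $\frac{358801}{900} \approx 398.67$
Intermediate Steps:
$\left(\frac{1}{17 - 47} + 20\right)^{2} = \left(\frac{1}{-30} + 20\right)^{2} = \left(- \frac{1}{30} + 20\right)^{2} = \left(\frac{599}{30}\right)^{2} = \frac{358801}{900}$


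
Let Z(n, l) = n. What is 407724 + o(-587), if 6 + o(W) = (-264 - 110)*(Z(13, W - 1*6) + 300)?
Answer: 290656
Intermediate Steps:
o(W) = -117068 (o(W) = -6 + (-264 - 110)*(13 + 300) = -6 - 374*313 = -6 - 117062 = -117068)
407724 + o(-587) = 407724 - 117068 = 290656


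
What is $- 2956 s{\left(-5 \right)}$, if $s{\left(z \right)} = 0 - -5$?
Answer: $-14780$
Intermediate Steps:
$s{\left(z \right)} = 5$ ($s{\left(z \right)} = 0 + 5 = 5$)
$- 2956 s{\left(-5 \right)} = \left(-2956\right) 5 = -14780$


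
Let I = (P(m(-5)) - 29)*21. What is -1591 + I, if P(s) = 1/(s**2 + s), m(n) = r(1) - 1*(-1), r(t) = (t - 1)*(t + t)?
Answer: -4379/2 ≈ -2189.5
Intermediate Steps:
r(t) = 2*t*(-1 + t) (r(t) = (-1 + t)*(2*t) = 2*t*(-1 + t))
m(n) = 1 (m(n) = 2*1*(-1 + 1) - 1*(-1) = 2*1*0 + 1 = 0 + 1 = 1)
P(s) = 1/(s + s**2)
I = -1197/2 (I = (1/(1*(1 + 1)) - 29)*21 = (1/2 - 29)*21 = -57/2*21 = -1197/2 ≈ -598.50)
-1591 + I = -1591 - 1197/2 = -4379/2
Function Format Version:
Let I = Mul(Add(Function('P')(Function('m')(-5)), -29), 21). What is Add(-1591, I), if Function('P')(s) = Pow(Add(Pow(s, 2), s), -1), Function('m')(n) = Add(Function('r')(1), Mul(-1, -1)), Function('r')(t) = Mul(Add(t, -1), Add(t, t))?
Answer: Rational(-4379, 2) ≈ -2189.5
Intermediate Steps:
Function('r')(t) = Mul(2, t, Add(-1, t)) (Function('r')(t) = Mul(Add(-1, t), Mul(2, t)) = Mul(2, t, Add(-1, t)))
Function('m')(n) = 1 (Function('m')(n) = Add(Mul(2, 1, Add(-1, 1)), Mul(-1, -1)) = Add(Mul(2, 1, 0), 1) = Add(0, 1) = 1)
Function('P')(s) = Pow(Add(s, Pow(s, 2)), -1)
I = Rational(-1197, 2) (I = Mul(Add(Mul(Pow(1, -1), Pow(Add(1, 1), -1)), -29), 21) = Mul(Add(Mul(1, Pow(2, -1)), -29), 21) = Mul(Add(Mul(1, Rational(1, 2)), -29), 21) = Mul(Add(Rational(1, 2), -29), 21) = Mul(Rational(-57, 2), 21) = Rational(-1197, 2) ≈ -598.50)
Add(-1591, I) = Add(-1591, Rational(-1197, 2)) = Rational(-4379, 2)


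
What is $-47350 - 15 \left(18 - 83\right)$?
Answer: $-46375$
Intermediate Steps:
$-47350 - 15 \left(18 - 83\right) = -47350 - 15 \left(-65\right) = -47350 - -975 = -47350 + 975 = -46375$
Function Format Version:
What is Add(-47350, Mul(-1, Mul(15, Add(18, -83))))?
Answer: -46375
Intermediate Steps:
Add(-47350, Mul(-1, Mul(15, Add(18, -83)))) = Add(-47350, Mul(-1, Mul(15, -65))) = Add(-47350, Mul(-1, -975)) = Add(-47350, 975) = -46375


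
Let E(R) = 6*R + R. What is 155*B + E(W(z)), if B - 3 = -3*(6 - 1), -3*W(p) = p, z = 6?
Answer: -1874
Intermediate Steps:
W(p) = -p/3
E(R) = 7*R
B = -12 (B = 3 - 3*(6 - 1) = 3 - 3*5 = 3 - 15 = -12)
155*B + E(W(z)) = 155*(-12) + 7*(-1/3*6) = -1860 + 7*(-2) = -1860 - 14 = -1874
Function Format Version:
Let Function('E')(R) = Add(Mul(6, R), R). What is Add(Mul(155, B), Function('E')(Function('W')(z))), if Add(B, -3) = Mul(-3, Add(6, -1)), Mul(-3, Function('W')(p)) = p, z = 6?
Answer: -1874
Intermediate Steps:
Function('W')(p) = Mul(Rational(-1, 3), p)
Function('E')(R) = Mul(7, R)
B = -12 (B = Add(3, Mul(-3, Add(6, -1))) = Add(3, Mul(-3, 5)) = Add(3, -15) = -12)
Add(Mul(155, B), Function('E')(Function('W')(z))) = Add(Mul(155, -12), Mul(7, Mul(Rational(-1, 3), 6))) = Add(-1860, Mul(7, -2)) = Add(-1860, -14) = -1874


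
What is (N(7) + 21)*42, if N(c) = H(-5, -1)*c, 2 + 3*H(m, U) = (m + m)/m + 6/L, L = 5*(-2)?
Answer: 4116/5 ≈ 823.20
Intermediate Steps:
L = -10
H(m, U) = -⅕ (H(m, U) = -⅔ + ((m + m)/m + 6/(-10))/3 = -⅔ + ((2*m)/m + 6*(-⅒))/3 = -⅔ + (2 - ⅗)/3 = -⅔ + (⅓)*(7/5) = -⅔ + 7/15 = -⅕)
N(c) = -c/5
(N(7) + 21)*42 = (-⅕*7 + 21)*42 = (-7/5 + 21)*42 = (98/5)*42 = 4116/5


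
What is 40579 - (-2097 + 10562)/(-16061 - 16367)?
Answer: 1315904277/32428 ≈ 40579.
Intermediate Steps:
40579 - (-2097 + 10562)/(-16061 - 16367) = 40579 - 8465/(-32428) = 40579 - 8465*(-1)/32428 = 40579 - 1*(-8465/32428) = 40579 + 8465/32428 = 1315904277/32428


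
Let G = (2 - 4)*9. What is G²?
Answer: 324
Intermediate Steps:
G = -18 (G = -2*9 = -18)
G² = (-18)² = 324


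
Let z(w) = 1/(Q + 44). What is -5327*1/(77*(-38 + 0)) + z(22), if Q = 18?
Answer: 11900/6479 ≈ 1.8367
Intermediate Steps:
z(w) = 1/62 (z(w) = 1/(18 + 44) = 1/62)
-5327*1/(77*(-38 + 0)) + z(22) = -5327*1/(77*(-38 + 0)) + 1/62 = -5327/((-38*77)) + 1/62 = -5327/(-2926) + 1/62 = -5327*(-1/2926) + 1/62 = 761/418 + 1/62 = 11900/6479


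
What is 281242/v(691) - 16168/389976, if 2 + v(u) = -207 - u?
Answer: -2285253779/7312050 ≈ -312.53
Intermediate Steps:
v(u) = -209 - u (v(u) = -2 + (-207 - u) = -209 - u)
281242/v(691) - 16168/389976 = 281242/(-209 - 1*691) - 16168/389976 = 281242/(-209 - 691) - 16168*1/389976 = 281242/(-900) - 2021/48747 = 281242*(-1/900) - 2021/48747 = -140621/450 - 2021/48747 = -2285253779/7312050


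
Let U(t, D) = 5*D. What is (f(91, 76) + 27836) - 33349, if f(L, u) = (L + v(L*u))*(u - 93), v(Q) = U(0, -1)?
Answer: -6975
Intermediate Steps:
v(Q) = -5 (v(Q) = 5*(-1) = -5)
f(L, u) = (-93 + u)*(-5 + L) (f(L, u) = (L - 5)*(u - 93) = (-5 + L)*(-93 + u) = (-93 + u)*(-5 + L))
(f(91, 76) + 27836) - 33349 = ((465 - 93*91 - 5*76 + 91*76) + 27836) - 33349 = ((465 - 8463 - 380 + 6916) + 27836) - 33349 = (-1462 + 27836) - 33349 = 26374 - 33349 = -6975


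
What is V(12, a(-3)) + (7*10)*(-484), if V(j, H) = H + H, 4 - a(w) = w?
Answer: -33866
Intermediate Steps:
a(w) = 4 - w
V(j, H) = 2*H
V(12, a(-3)) + (7*10)*(-484) = 2*(4 - 1*(-3)) + (7*10)*(-484) = 2*(4 + 3) + 70*(-484) = 2*7 - 33880 = 14 - 33880 = -33866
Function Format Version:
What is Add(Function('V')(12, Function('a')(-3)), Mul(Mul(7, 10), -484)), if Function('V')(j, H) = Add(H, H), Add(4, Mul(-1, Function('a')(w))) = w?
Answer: -33866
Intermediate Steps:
Function('a')(w) = Add(4, Mul(-1, w))
Function('V')(j, H) = Mul(2, H)
Add(Function('V')(12, Function('a')(-3)), Mul(Mul(7, 10), -484)) = Add(Mul(2, Add(4, Mul(-1, -3))), Mul(Mul(7, 10), -484)) = Add(Mul(2, Add(4, 3)), Mul(70, -484)) = Add(Mul(2, 7), -33880) = Add(14, -33880) = -33866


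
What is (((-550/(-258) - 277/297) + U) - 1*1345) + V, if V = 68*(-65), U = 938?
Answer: -61630303/12771 ≈ -4825.8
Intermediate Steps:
V = -4420
(((-550/(-258) - 277/297) + U) - 1*1345) + V = (((-550/(-258) - 277/297) + 938) - 1*1345) - 4420 = (((-550*(-1/258) - 277*1/297) + 938) - 1345) - 4420 = (((275/129 - 277/297) + 938) - 1345) - 4420 = ((15314/12771 + 938) - 1345) - 4420 = (11994512/12771 - 1345) - 4420 = -5182483/12771 - 4420 = -61630303/12771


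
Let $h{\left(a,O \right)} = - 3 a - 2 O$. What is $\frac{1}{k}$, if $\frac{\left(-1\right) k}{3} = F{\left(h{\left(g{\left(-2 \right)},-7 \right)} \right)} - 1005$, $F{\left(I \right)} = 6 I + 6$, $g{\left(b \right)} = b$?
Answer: $\frac{1}{2637} \approx 0.00037922$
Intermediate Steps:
$F{\left(I \right)} = 6 + 6 I$
$k = 2637$ ($k = - 3 \left(\left(6 + 6 \left(\left(-3\right) \left(-2\right) - -14\right)\right) - 1005\right) = - 3 \left(\left(6 + 6 \left(6 + 14\right)\right) - 1005\right) = - 3 \left(\left(6 + 6 \cdot 20\right) - 1005\right) = - 3 \left(\left(6 + 120\right) - 1005\right) = - 3 \left(126 - 1005\right) = \left(-3\right) \left(-879\right) = 2637$)
$\frac{1}{k} = \frac{1}{2637}$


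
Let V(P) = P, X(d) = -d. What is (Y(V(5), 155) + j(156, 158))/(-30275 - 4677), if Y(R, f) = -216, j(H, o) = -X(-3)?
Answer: 219/34952 ≈ 0.0062657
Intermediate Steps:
j(H, o) = -3 (j(H, o) = -(-1)*(-3) = -1*3 = -3)
(Y(V(5), 155) + j(156, 158))/(-30275 - 4677) = (-216 - 3)/(-30275 - 4677) = -219/(-34952) = -219*(-1/34952) = 219/34952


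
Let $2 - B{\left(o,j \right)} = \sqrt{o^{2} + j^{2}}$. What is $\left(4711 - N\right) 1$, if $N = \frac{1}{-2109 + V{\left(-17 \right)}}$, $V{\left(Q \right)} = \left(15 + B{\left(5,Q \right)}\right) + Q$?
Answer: $\frac{20952490246}{4447567} - \frac{\sqrt{314}}{4447567} \approx 4711.0$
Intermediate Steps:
$B{\left(o,j \right)} = 2 - \sqrt{j^{2} + o^{2}}$ ($B{\left(o,j \right)} = 2 - \sqrt{o^{2} + j^{2}} = 2 - \sqrt{j^{2} + o^{2}}$)
$V{\left(Q \right)} = 17 + Q - \sqrt{25 + Q^{2}}$ ($V{\left(Q \right)} = \left(15 - \left(-2 + \sqrt{Q^{2} + 5^{2}}\right)\right) + Q = \left(15 - \left(-2 + \sqrt{Q^{2} + 25}\right)\right) + Q = \left(15 - \left(-2 + \sqrt{25 + Q^{2}}\right)\right) + Q = \left(17 - \sqrt{25 + Q^{2}}\right) + Q = 17 + Q - \sqrt{25 + Q^{2}}$)
$N = \frac{1}{-2109 - \sqrt{314}}$ ($N = \frac{1}{-2109 - \sqrt{25 + \left(-17\right)^{2}}} = \frac{1}{-2109 - \sqrt{25 + 289}} = \frac{1}{-2109 - \sqrt{314}} \approx -0.00047021$)
$\left(4711 - N\right) 1 = \left(4711 - \left(- \frac{2109}{4447567} + \frac{\sqrt{314}}{4447567}\right)\right) 1 = \left(4711 + \left(\frac{2109}{4447567} - \frac{\sqrt{314}}{4447567}\right)\right) 1 = \left(\frac{20952490246}{4447567} - \frac{\sqrt{314}}{4447567}\right) 1 = \frac{20952490246}{4447567} - \frac{\sqrt{314}}{4447567}$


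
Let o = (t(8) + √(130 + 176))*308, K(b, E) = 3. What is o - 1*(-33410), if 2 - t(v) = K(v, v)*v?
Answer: 26634 + 924*√34 ≈ 32022.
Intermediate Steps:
t(v) = 2 - 3*v
o = -6776 + 924*√34 (o = ((2 - 3*8) + √(130 + 176))*308 = ((2 - 24) + √306)*308 = (-22 + 3*√34)*308 = -6776 + 924*√34 ≈ -1388.2)
o - 1*(-33410) = (-6776 + 924*√34) - 1*(-33410) = (-6776 + 924*√34) + 33410 = 26634 + 924*√34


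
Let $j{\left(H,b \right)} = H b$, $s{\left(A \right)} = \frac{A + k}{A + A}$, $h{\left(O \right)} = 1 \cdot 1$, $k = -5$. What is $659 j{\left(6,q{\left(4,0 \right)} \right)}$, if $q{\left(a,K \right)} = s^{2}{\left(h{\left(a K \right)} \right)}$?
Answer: $15816$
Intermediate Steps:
$h{\left(O \right)} = 1$
$s{\left(A \right)} = \frac{-5 + A}{2 A}$ ($s{\left(A \right)} = \frac{A - 5}{A + A} = \frac{-5 + A}{2 A}$)
$q{\left(a,K \right)} = 4$ ($q{\left(a,K \right)} = \left(\frac{-5 + 1}{2 \cdot 1}\right)^{2} = \left(\frac{1}{2} \cdot 1 \left(-4\right)\right)^{2} = \left(-2\right)^{2} = 4$)
$659 j{\left(6,q{\left(4,0 \right)} \right)} = 659 \cdot 6 \cdot 4 = 659 \cdot 24 = 15816$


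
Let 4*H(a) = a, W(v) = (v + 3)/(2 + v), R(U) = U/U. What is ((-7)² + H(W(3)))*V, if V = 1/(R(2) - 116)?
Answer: -493/1150 ≈ -0.42870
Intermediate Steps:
R(U) = 1
W(v) = (3 + v)/(2 + v)
H(a) = a/4
V = -1/115 (V = 1/(1 - 116) = 1/(-115) = -1/115 ≈ -0.0086956)
((-7)² + H(W(3)))*V = ((-7)² + ((3 + 3)/(2 + 3))/4)*(-1/115) = (49 + (6/5)/4)*(-1/115) = (49 + ((⅕)*6)/4)*(-1/115) = (49 + (¼)*(6/5))*(-1/115) = (49 + 3/10)*(-1/115) = (493/10)*(-1/115) = -493/1150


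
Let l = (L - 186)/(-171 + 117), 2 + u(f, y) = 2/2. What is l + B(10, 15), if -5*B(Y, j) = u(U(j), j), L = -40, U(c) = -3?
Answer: 592/135 ≈ 4.3852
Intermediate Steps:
u(f, y) = -1 (u(f, y) = -2 + 2/2 = -2 + 2*(½) = -2 + 1 = -1)
B(Y, j) = ⅕ (B(Y, j) = -⅕*(-1) = ⅕)
l = 113/27 (l = (-40 - 186)/(-171 + 117) = -226/(-54) = -226*(-1/54) = 113/27 ≈ 4.1852)
l + B(10, 15) = 113/27 + ⅕ = 592/135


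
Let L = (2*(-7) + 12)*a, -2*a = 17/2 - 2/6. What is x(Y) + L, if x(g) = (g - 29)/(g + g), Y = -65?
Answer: 3467/390 ≈ 8.8897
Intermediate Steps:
a = -49/12 (a = -(17/2 - 2/6)/2 = -(17*(1/2) - 2*1/6)/2 = -(17/2 - 1/3)/2 = -1/2*49/6 = -49/12 ≈ -4.0833)
L = 49/6 (L = (2*(-7) + 12)*(-49/12) = (-14 + 12)*(-49/12) = -2*(-49/12) = 49/6 ≈ 8.1667)
x(g) = (-29 + g)/(2*g) (x(g) = (-29 + g)/((2*g)) = (-29 + g)*(1/(2*g)) = (-29 + g)/(2*g))
x(Y) + L = (1/2)*(-29 - 65)/(-65) + 49/6 = (1/2)*(-1/65)*(-94) + 49/6 = 47/65 + 49/6 = 3467/390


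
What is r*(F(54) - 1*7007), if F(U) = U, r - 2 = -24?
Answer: 152966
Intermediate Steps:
r = -22 (r = 2 - 24 = -22)
r*(F(54) - 1*7007) = -22*(54 - 1*7007) = -22*(54 - 7007) = -22*(-6953) = 152966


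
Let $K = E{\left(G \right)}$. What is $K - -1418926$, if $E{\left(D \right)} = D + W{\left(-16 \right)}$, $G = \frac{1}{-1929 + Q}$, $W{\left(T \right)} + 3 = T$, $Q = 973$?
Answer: $\frac{1356475091}{956} \approx 1.4189 \cdot 10^{6}$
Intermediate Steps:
$W{\left(T \right)} = -3 + T$
$G = - \frac{1}{956}$ ($G = \frac{1}{-1929 + 973} = \frac{1}{-956} = - \frac{1}{956} \approx -0.001046$)
$E{\left(D \right)} = -19 + D$ ($E{\left(D \right)} = D - 19 = -19 + D$)
$K = - \frac{18165}{956}$ ($K = -19 - \frac{1}{956} = - \frac{18165}{956} \approx -19.001$)
$K - -1418926 = - \frac{18165}{956} - -1418926 = - \frac{18165}{956} + 1418926 = \frac{1356475091}{956}$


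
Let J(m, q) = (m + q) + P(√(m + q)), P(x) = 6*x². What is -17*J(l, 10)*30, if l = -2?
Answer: -28560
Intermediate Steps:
J(m, q) = 7*m + 7*q (J(m, q) = (m + q) + 6*(√(m + q))² = (m + q) + 6*(m + q) = (m + q) + (6*m + 6*q) = 7*m + 7*q)
-17*J(l, 10)*30 = -17*(7*(-2) + 7*10)*30 = -17*(-14 + 70)*30 = -17*56*30 = -952*30 = -28560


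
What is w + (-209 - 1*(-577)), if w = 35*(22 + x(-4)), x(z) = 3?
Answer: 1243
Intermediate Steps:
w = 875 (w = 35*(22 + 3) = 35*25 = 875)
w + (-209 - 1*(-577)) = 875 + (-209 - 1*(-577)) = 875 + (-209 + 577) = 875 + 368 = 1243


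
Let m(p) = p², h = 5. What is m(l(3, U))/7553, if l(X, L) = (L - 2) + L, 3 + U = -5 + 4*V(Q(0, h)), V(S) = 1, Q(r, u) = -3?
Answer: 100/7553 ≈ 0.013240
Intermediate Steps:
U = -4 (U = -3 + (-5 + 4*1) = -3 + (-5 + 4) = -3 - 1 = -4)
l(X, L) = -2 + 2*L (l(X, L) = (-2 + L) + L = -2 + 2*L)
m(l(3, U))/7553 = (-2 + 2*(-4))²/7553 = (-2 - 8)²*(1/7553) = (-10)²*(1/7553) = 100*(1/7553) = 100/7553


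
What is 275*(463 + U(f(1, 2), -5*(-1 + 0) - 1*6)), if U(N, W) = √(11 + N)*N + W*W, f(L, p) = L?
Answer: 127600 + 550*√3 ≈ 1.2855e+5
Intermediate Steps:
U(N, W) = W² + N*√(11 + N) (U(N, W) = N*√(11 + N) + W² = W² + N*√(11 + N))
275*(463 + U(f(1, 2), -5*(-1 + 0) - 1*6)) = 275*(463 + ((-5*(-1 + 0) - 1*6)² + 1*√(11 + 1))) = 275*(463 + ((-5*(-1) - 6)² + 1*√12)) = 275*(463 + ((5 - 6)² + 1*(2*√3))) = 275*(463 + ((-1)² + 2*√3)) = 275*(463 + (1 + 2*√3)) = 275*(464 + 2*√3) = 127600 + 550*√3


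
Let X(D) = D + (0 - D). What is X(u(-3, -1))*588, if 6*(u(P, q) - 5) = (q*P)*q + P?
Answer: 0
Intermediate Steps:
u(P, q) = 5 + P/6 + P*q**2/6 (u(P, q) = 5 + ((q*P)*q + P)/6 = 5 + ((P*q)*q + P)/6 = 5 + (P*q**2 + P)/6 = 5 + (P + P*q**2)/6 = 5 + (P/6 + P*q**2/6) = 5 + P/6 + P*q**2/6)
X(D) = 0 (X(D) = D - D = 0)
X(u(-3, -1))*588 = 0*588 = 0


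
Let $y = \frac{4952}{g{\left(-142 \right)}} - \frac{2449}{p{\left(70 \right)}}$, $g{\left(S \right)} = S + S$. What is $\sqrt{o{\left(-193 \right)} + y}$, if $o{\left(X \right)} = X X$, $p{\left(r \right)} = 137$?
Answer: $\frac{\sqrt{3520955512126}}{9727} \approx 192.91$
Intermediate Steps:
$o{\left(X \right)} = X^{2}$
$g{\left(S \right)} = 2 S$
$y = - \frac{343485}{9727}$ ($y = \frac{4952}{2 \left(-142\right)} - \frac{2449}{137} = \frac{4952}{-284} - \frac{2449}{137} = 4952 \left(- \frac{1}{284}\right) - \frac{2449}{137} = - \frac{1238}{71} - \frac{2449}{137} = - \frac{343485}{9727} \approx -35.313$)
$\sqrt{o{\left(-193 \right)} + y} = \sqrt{\left(-193\right)^{2} - \frac{343485}{9727}} = \sqrt{37249 - \frac{343485}{9727}} = \sqrt{\frac{361977538}{9727}} = \frac{\sqrt{3520955512126}}{9727}$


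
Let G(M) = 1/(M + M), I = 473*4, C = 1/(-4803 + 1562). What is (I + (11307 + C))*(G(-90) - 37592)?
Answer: -144729831131219/291690 ≈ -4.9618e+8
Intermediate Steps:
C = -1/3241 (C = 1/(-3241) = -1/3241 ≈ -0.00030855)
I = 1892
G(M) = 1/(2*M)
(I + (11307 + C))*(G(-90) - 37592) = (1892 + (11307 - 1/3241))*((½)/(-90) - 37592) = (1892 + 36645986/3241)*((½)*(-1/90) - 37592) = 42777958*(-1/180 - 37592)/3241 = (42777958/3241)*(-6766561/180) = -144729831131219/291690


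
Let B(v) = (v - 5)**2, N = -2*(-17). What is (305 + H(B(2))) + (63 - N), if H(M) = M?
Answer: 343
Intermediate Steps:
N = 34
B(v) = (-5 + v)**2
(305 + H(B(2))) + (63 - N) = (305 + (-5 + 2)**2) + (63 - 1*34) = (305 + (-3)**2) + (63 - 34) = (305 + 9) + 29 = 314 + 29 = 343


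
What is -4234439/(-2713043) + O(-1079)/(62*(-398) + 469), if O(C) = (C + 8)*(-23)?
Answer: 11890892218/21891543967 ≈ 0.54317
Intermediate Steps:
O(C) = -184 - 23*C (O(C) = (8 + C)*(-23) = -184 - 23*C)
-4234439/(-2713043) + O(-1079)/(62*(-398) + 469) = -4234439/(-2713043) + (-184 - 23*(-1079))/(62*(-398) + 469) = -4234439*(-1/2713043) + (-184 + 24817)/(-24676 + 469) = 4234439/2713043 + 24633/(-24207) = 4234439/2713043 + 24633*(-1/24207) = 4234439/2713043 - 8211/8069 = 11890892218/21891543967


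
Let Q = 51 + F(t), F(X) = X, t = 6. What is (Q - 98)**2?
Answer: 1681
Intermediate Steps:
Q = 57 (Q = 51 + 6 = 57)
(Q - 98)**2 = (57 - 98)**2 = (-41)**2 = 1681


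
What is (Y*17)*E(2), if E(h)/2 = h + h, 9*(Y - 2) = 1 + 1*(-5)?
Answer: 1904/9 ≈ 211.56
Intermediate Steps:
Y = 14/9 (Y = 2 + (1 + 1*(-5))/9 = 2 + (1 - 5)/9 = 2 + (⅑)*(-4) = 2 - 4/9 = 14/9 ≈ 1.5556)
E(h) = 4*h (E(h) = 2*(h + h) = 2*(2*h) = 4*h)
(Y*17)*E(2) = ((14/9)*17)*(4*2) = (238/9)*8 = 1904/9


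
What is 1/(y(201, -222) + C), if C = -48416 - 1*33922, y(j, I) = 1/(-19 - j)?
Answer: -220/18114361 ≈ -1.2145e-5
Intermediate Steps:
C = -82338 (C = -48416 - 33922 = -82338)
1/(y(201, -222) + C) = 1/(-1/(19 + 201) - 82338) = 1/(-1/220 - 82338) = 1/(-18114361/220) = -220/18114361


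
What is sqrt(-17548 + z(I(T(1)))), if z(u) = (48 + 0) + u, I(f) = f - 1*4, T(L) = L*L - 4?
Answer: I*sqrt(17507) ≈ 132.31*I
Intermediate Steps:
T(L) = -4 + L**2 (T(L) = L**2 - 4 = -4 + L**2)
I(f) = -4 + f (I(f) = f - 4 = -4 + f)
z(u) = 48 + u
sqrt(-17548 + z(I(T(1)))) = sqrt(-17548 + (48 + (-4 + (-4 + 1**2)))) = sqrt(-17548 + (48 + (-4 + (-4 + 1)))) = sqrt(-17548 + (48 + (-4 - 3))) = sqrt(-17548 + (48 - 7)) = sqrt(-17548 + 41) = sqrt(-17507) = I*sqrt(17507)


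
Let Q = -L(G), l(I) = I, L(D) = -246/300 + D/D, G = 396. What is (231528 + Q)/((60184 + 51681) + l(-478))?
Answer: 3858797/1856450 ≈ 2.0786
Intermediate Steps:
L(D) = 9/50 (L(D) = -246*1/300 + 1 = -41/50 + 1 = 9/50)
Q = -9/50 (Q = -1*9/50 = -9/50 ≈ -0.18000)
(231528 + Q)/((60184 + 51681) + l(-478)) = (231528 - 9/50)/((60184 + 51681) - 478) = 11576391/(50*(111865 - 478)) = (11576391/50)/111387 = (11576391/50)*(1/111387) = 3858797/1856450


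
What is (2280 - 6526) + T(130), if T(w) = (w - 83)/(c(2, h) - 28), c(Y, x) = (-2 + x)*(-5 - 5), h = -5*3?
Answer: -602885/142 ≈ -4245.7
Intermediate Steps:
h = -15
c(Y, x) = 20 - 10*x (c(Y, x) = (-2 + x)*(-10) = 20 - 10*x)
T(w) = -83/142 + w/142 (T(w) = (w - 83)/((20 - 10*(-15)) - 28) = (-83 + w)/((20 + 150) - 28) = (-83 + w)/(170 - 28) = (-83 + w)/142 = (-83 + w)*(1/142) = -83/142 + w/142)
(2280 - 6526) + T(130) = (2280 - 6526) + (-83/142 + (1/142)*130) = -4246 + (-83/142 + 65/71) = -4246 + 47/142 = -602885/142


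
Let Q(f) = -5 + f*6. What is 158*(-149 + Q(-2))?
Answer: -26228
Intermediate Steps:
Q(f) = -5 + 6*f
158*(-149 + Q(-2)) = 158*(-149 + (-5 + 6*(-2))) = 158*(-149 + (-5 - 12)) = 158*(-149 - 17) = 158*(-166) = -26228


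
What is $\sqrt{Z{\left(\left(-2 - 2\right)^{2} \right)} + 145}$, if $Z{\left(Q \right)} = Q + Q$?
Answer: $\sqrt{177} \approx 13.304$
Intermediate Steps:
$Z{\left(Q \right)} = 2 Q$
$\sqrt{Z{\left(\left(-2 - 2\right)^{2} \right)} + 145} = \sqrt{2 \left(-2 - 2\right)^{2} + 145} = \sqrt{2 \left(-4\right)^{2} + 145} = \sqrt{2 \cdot 16 + 145} = \sqrt{32 + 145} = \sqrt{177}$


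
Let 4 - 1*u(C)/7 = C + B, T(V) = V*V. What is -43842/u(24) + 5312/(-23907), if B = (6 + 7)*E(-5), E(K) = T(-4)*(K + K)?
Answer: -562364867/172369470 ≈ -3.2626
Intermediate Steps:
T(V) = V²
E(K) = 32*K (E(K) = (-4)²*(K + K) = 16*(2*K) = 32*K)
B = -2080 (B = (6 + 7)*(32*(-5)) = 13*(-160) = -2080)
u(C) = 14588 - 7*C (u(C) = 28 - 7*(C - 2080) = 28 - 7*(-2080 + C) = 28 + (14560 - 7*C) = 14588 - 7*C)
-43842/u(24) + 5312/(-23907) = -43842/(14588 - 7*24) + 5312/(-23907) = -43842/(14588 - 168) + 5312*(-1/23907) = -43842/14420 - 5312/23907 = -43842*1/14420 - 5312/23907 = -21921/7210 - 5312/23907 = -562364867/172369470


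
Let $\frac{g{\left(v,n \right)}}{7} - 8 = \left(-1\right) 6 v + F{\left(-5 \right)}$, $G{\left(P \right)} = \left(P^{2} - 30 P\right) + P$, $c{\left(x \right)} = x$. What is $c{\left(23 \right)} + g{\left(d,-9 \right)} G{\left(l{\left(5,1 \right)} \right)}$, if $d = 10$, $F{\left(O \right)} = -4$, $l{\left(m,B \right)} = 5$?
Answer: $47063$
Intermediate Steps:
$G{\left(P \right)} = P^{2} - 29 P$
$g{\left(v,n \right)} = 28 - 42 v$ ($g{\left(v,n \right)} = 56 + 7 \left(\left(-1\right) 6 v - 4\right) = 56 + 7 \left(- 6 v - 4\right) = 56 + 7 \left(-4 - 6 v\right) = 56 - \left(28 + 42 v\right) = 28 - 42 v$)
$c{\left(23 \right)} + g{\left(d,-9 \right)} G{\left(l{\left(5,1 \right)} \right)} = 23 + \left(28 - 420\right) 5 \left(-29 + 5\right) = 23 + \left(28 - 420\right) 5 \left(-24\right) = 23 - -47040 = 23 + 47040 = 47063$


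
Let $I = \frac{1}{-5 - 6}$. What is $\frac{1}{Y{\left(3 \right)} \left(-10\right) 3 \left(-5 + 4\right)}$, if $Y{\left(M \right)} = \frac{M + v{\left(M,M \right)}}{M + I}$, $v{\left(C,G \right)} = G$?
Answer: $\frac{8}{495} \approx 0.016162$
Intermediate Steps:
$I = - \frac{1}{11}$ ($I = \frac{1}{-11} = - \frac{1}{11} \approx -0.090909$)
$Y{\left(M \right)} = \frac{2 M}{- \frac{1}{11} + M}$ ($Y{\left(M \right)} = \frac{M + M}{M - \frac{1}{11}} = \frac{2 M}{- \frac{1}{11} + M}$)
$\frac{1}{Y{\left(3 \right)} \left(-10\right) 3 \left(-5 + 4\right)} = \frac{1}{22 \cdot 3 \frac{1}{-1 + 11 \cdot 3} \left(-10\right) 3 \left(-5 + 4\right)} = \frac{1}{22 \cdot 3 \frac{1}{-1 + 33} \left(-10\right) 3 \left(-1\right)} = \frac{1}{22 \cdot 3 \cdot \frac{1}{32} \left(-10\right) \left(-3\right)} = \frac{1}{\frac{33}{16} \left(-10\right) \left(-3\right)} = \frac{1}{\left(- \frac{165}{8}\right) \left(-3\right)} = \frac{1}{\frac{495}{8}} = \frac{8}{495}$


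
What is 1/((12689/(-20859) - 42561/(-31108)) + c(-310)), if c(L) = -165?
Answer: -648881772/106572441893 ≈ -0.0060886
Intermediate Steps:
1/((12689/(-20859) - 42561/(-31108)) + c(-310)) = 1/((12689/(-20859) - 42561/(-31108)) - 165) = 1/((12689*(-1/20859) - 42561*(-1/31108)) - 165) = 1/((-12689/20859 + 42561/31108) - 165) = 1/(493050487/648881772 - 165) = 1/(-106572441893/648881772) = -648881772/106572441893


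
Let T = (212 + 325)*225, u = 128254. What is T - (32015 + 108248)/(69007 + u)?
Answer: 23833920062/197261 ≈ 1.2082e+5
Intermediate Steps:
T = 120825 (T = 537*225 = 120825)
T - (32015 + 108248)/(69007 + u) = 120825 - (32015 + 108248)/(69007 + 128254) = 120825 - 140263/197261 = 23833920062/197261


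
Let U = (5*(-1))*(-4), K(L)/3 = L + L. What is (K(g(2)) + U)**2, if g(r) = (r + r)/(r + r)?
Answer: 676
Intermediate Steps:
g(r) = 1 (g(r) = (2*r)/((2*r)) = (2*r)*(1/(2*r)) = 1)
K(L) = 6*L (K(L) = 3*(L + L) = 3*(2*L) = 6*L)
U = 20 (U = -5*(-4) = 20)
(K(g(2)) + U)**2 = (6*1 + 20)**2 = (6 + 20)**2 = 26**2 = 676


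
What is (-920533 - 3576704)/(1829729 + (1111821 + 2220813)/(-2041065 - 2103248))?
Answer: -18637957763181/7582966348543 ≈ -2.4579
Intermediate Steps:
(-920533 - 3576704)/(1829729 + (1111821 + 2220813)/(-2041065 - 2103248)) = -4497237/(1829729 + 3332634/(-4144313)) = -4497237/(1829729 + 3332634*(-1/4144313)) = -4497237/(1829729 - 3332634/4144313) = -4497237/7582966348543/4144313 = -4497237*4144313/7582966348543 = -18637957763181/7582966348543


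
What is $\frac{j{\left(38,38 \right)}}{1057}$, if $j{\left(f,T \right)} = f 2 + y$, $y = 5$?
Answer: $\frac{81}{1057} \approx 0.076632$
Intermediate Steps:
$j{\left(f,T \right)} = 5 + 2 f$ ($j{\left(f,T \right)} = f 2 + 5 = 2 f + 5 = 5 + 2 f$)
$\frac{j{\left(38,38 \right)}}{1057} = \frac{5 + 2 \cdot 38}{1057} = \left(5 + 76\right) \frac{1}{1057} = 81 \cdot \frac{1}{1057} = \frac{81}{1057}$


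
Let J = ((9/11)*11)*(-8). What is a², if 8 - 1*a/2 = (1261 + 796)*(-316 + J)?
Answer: 2548007677504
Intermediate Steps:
J = -72 (J = ((9*(1/11))*11)*(-8) = ((9/11)*11)*(-8) = 9*(-8) = -72)
a = 1596248 (a = 16 - 2*(1261 + 796)*(-316 - 72) = 16 - 4114*(-388) = 16 - 2*(-798116) = 16 + 1596232 = 1596248)
a² = 1596248² = 2548007677504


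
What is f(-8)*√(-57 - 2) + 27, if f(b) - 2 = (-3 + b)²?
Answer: 27 + 123*I*√59 ≈ 27.0 + 944.78*I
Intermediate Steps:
f(b) = 2 + (-3 + b)²
f(-8)*√(-57 - 2) + 27 = (2 + (-3 - 8)²)*√(-57 - 2) + 27 = (2 + (-11)²)*√(-59) + 27 = (2 + 121)*(I*√59) + 27 = 123*(I*√59) + 27 = 123*I*√59 + 27 = 27 + 123*I*√59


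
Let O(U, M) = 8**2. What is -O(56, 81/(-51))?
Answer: -64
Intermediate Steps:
O(U, M) = 64
-O(56, 81/(-51)) = -1*64 = -64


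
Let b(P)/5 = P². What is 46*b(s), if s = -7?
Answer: 11270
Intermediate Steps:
b(P) = 5*P²
46*b(s) = 46*(5*(-7)²) = 46*(5*49) = 46*245 = 11270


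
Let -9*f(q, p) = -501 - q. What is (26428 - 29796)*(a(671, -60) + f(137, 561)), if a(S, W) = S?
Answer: -22488136/9 ≈ -2.4987e+6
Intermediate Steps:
f(q, p) = 167/3 + q/9 (f(q, p) = -(-501 - q)/9 = 167/3 + q/9)
(26428 - 29796)*(a(671, -60) + f(137, 561)) = (26428 - 29796)*(671 + (167/3 + (1/9)*137)) = -3368*(671 + (167/3 + 137/9)) = -3368*(671 + 638/9) = -3368*6677/9 = -22488136/9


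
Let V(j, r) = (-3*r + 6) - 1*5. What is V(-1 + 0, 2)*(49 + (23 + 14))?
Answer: -430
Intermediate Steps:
V(j, r) = 1 - 3*r (V(j, r) = (6 - 3*r) - 5 = 1 - 3*r)
V(-1 + 0, 2)*(49 + (23 + 14)) = (1 - 3*2)*(49 + (23 + 14)) = (1 - 6)*(49 + 37) = -5*86 = -430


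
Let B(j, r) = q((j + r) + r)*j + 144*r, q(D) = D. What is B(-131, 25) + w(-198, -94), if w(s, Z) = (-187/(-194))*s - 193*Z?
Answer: 3119728/97 ≈ 32162.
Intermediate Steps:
B(j, r) = 144*r + j*(j + 2*r) (B(j, r) = ((j + r) + r)*j + 144*r = (j + 2*r)*j + 144*r = j*(j + 2*r) + 144*r = 144*r + j*(j + 2*r))
w(s, Z) = -193*Z + 187*s/194 (w(s, Z) = (-187*(-1/194))*s - 193*Z = 187*s/194 - 193*Z = -193*Z + 187*s/194)
B(-131, 25) + w(-198, -94) = (144*25 - 131*(-131 + 2*25)) + (-193*(-94) + (187/194)*(-198)) = (3600 - 131*(-131 + 50)) + (18142 - 18513/97) = (3600 - 131*(-81)) + 1741261/97 = (3600 + 10611) + 1741261/97 = 14211 + 1741261/97 = 3119728/97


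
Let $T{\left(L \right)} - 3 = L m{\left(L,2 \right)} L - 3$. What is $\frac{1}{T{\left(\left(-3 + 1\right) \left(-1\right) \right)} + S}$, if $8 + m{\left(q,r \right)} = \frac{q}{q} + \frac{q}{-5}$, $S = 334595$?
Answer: $\frac{5}{1672827} \approx 2.989 \cdot 10^{-6}$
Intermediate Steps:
$m{\left(q,r \right)} = -7 - \frac{q}{5}$ ($m{\left(q,r \right)} = -8 + \left(\frac{q}{q} + \frac{q}{-5}\right) = -8 + \left(1 + q \left(- \frac{1}{5}\right)\right) = -8 - \left(-1 + \frac{q}{5}\right) = -7 - \frac{q}{5}$)
$T{\left(L \right)} = L^{2} \left(-7 - \frac{L}{5}\right)$ ($T{\left(L \right)} = 3 + \left(L \left(-7 - \frac{L}{5}\right) L - 3\right) = 3 + \left(L L \left(-7 - \frac{L}{5}\right) - 3\right) = 3 + \left(L^{2} \left(-7 - \frac{L}{5}\right) - 3\right) = 3 + \left(-3 + L^{2} \left(-7 - \frac{L}{5}\right)\right) = L^{2} \left(-7 - \frac{L}{5}\right)$)
$\frac{1}{T{\left(\left(-3 + 1\right) \left(-1\right) \right)} + S} = \frac{1}{\frac{\left(\left(-3 + 1\right) \left(-1\right)\right)^{2} \left(-35 - \left(-3 + 1\right) \left(-1\right)\right)}{5} + 334595} = \frac{1}{\frac{\left(\left(-2\right) \left(-1\right)\right)^{2} \left(-35 - \left(-2\right) \left(-1\right)\right)}{5} + 334595} = \frac{1}{\frac{2^{2} \left(-35 - 2\right)}{5} + 334595} = \frac{1}{\frac{1}{5} \cdot 4 \left(-35 - 2\right) + 334595} = \frac{1}{\frac{1}{5} \cdot 4 \left(-37\right) + 334595} = \frac{1}{- \frac{148}{5} + 334595} = \frac{1}{\frac{1672827}{5}} = \frac{5}{1672827}$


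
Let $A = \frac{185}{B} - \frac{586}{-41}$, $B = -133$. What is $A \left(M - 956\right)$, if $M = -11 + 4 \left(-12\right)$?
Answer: $- \frac{10201185}{779} \approx -13095.0$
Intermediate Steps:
$M = -59$ ($M = -11 - 48 = -59$)
$A = \frac{70353}{5453}$ ($A = \frac{185}{-133} - \frac{586}{-41} = 185 \left(- \frac{1}{133}\right) - - \frac{586}{41} = - \frac{185}{133} + \frac{586}{41} = \frac{70353}{5453} \approx 12.902$)
$A \left(M - 956\right) = \frac{70353 \left(-59 - 956\right)}{5453} = \frac{70353}{5453} \left(-1015\right) = - \frac{10201185}{779}$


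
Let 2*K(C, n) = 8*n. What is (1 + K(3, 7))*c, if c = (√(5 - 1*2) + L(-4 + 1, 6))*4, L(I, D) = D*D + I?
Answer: 3828 + 116*√3 ≈ 4028.9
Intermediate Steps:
K(C, n) = 4*n (K(C, n) = (8*n)/2 = 4*n)
L(I, D) = I + D² (L(I, D) = D² + I = I + D²)
c = 132 + 4*√3 (c = (√(5 - 1*2) + ((-4 + 1) + 6²))*4 = (√(5 - 2) + (-3 + 36))*4 = (√3 + 33)*4 = (33 + √3)*4 = 132 + 4*√3 ≈ 138.93)
(1 + K(3, 7))*c = (1 + 4*7)*(132 + 4*√3) = (1 + 28)*(132 + 4*√3) = 29*(132 + 4*√3) = 3828 + 116*√3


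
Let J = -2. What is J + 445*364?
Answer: 161978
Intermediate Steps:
J + 445*364 = -2 + 445*364 = -2 + 161980 = 161978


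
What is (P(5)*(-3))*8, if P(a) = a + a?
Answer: -240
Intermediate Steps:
P(a) = 2*a
(P(5)*(-3))*8 = ((2*5)*(-3))*8 = (10*(-3))*8 = -30*8 = -240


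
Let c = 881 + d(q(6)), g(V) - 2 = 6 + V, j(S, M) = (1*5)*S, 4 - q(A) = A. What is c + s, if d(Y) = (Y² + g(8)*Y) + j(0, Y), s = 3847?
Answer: 4700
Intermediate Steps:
q(A) = 4 - A
j(S, M) = 5*S
g(V) = 8 + V (g(V) = 2 + (6 + V) = 8 + V)
d(Y) = Y² + 16*Y (d(Y) = (Y² + (8 + 8)*Y) + 5*0 = (Y² + 16*Y) + 0 = Y² + 16*Y)
c = 853 (c = 881 + (4 - 1*6)*(16 + (4 - 1*6)) = 881 + (4 - 6)*(16 + (4 - 6)) = 881 - 2*(16 - 2) = 881 - 2*14 = 881 - 28 = 853)
c + s = 853 + 3847 = 4700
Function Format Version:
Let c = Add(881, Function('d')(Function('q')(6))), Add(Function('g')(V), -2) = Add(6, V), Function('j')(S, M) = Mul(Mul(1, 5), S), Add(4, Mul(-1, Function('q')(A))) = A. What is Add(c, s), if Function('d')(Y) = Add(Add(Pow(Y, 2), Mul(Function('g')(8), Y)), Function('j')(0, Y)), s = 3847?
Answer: 4700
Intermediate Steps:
Function('q')(A) = Add(4, Mul(-1, A))
Function('j')(S, M) = Mul(5, S)
Function('g')(V) = Add(8, V) (Function('g')(V) = Add(2, Add(6, V)) = Add(8, V))
Function('d')(Y) = Add(Pow(Y, 2), Mul(16, Y)) (Function('d')(Y) = Add(Add(Pow(Y, 2), Mul(Add(8, 8), Y)), Mul(5, 0)) = Add(Add(Pow(Y, 2), Mul(16, Y)), 0) = Add(Pow(Y, 2), Mul(16, Y)))
c = 853 (c = Add(881, Mul(Add(4, Mul(-1, 6)), Add(16, Add(4, Mul(-1, 6))))) = Add(881, Mul(Add(4, -6), Add(16, Add(4, -6)))) = Add(881, Mul(-2, Add(16, -2))) = Add(881, Mul(-2, 14)) = Add(881, -28) = 853)
Add(c, s) = Add(853, 3847) = 4700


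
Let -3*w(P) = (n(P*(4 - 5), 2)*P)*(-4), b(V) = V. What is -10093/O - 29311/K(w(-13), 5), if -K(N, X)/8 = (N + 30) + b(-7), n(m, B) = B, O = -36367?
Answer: -3195033371/10182760 ≈ -313.77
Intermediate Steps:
w(P) = 8*P/3 (w(P) = -2*P*(-4)/3 = -(-8)*P/3 = 8*P/3)
K(N, X) = -184 - 8*N (K(N, X) = -8*((N + 30) - 7) = -8*((30 + N) - 7) = -8*(23 + N) = -184 - 8*N)
-10093/O - 29311/K(w(-13), 5) = -10093/(-36367) - 29311/(-184 - 64*(-13)/3) = -10093*(-1/36367) - 29311/(-184 - 8*(-104/3)) = 10093/36367 - 29311/(-184 + 832/3) = 10093/36367 - 29311/280/3 = 10093/36367 - 29311*3/280 = 10093/36367 - 87933/280 = -3195033371/10182760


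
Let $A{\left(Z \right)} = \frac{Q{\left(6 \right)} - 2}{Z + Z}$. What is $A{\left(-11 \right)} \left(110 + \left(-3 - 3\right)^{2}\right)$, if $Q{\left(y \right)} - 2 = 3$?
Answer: $- \frac{219}{11} \approx -19.909$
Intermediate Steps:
$Q{\left(y \right)} = 5$ ($Q{\left(y \right)} = 2 + 3 = 5$)
$A{\left(Z \right)} = \frac{3}{2 Z}$ ($A{\left(Z \right)} = \frac{5 - 2}{Z + Z} = \frac{3}{2 Z}$)
$A{\left(-11 \right)} \left(110 + \left(-3 - 3\right)^{2}\right) = \frac{3}{2 \left(-11\right)} \left(110 + \left(-3 - 3\right)^{2}\right) = \frac{3}{2} \left(- \frac{1}{11}\right) \left(110 + \left(-3 - 3\right)^{2}\right) = - \frac{3 \left(110 + \left(-6\right)^{2}\right)}{22} = - \frac{3 \left(110 + 36\right)}{22} = \left(- \frac{3}{22}\right) 146 = - \frac{219}{11}$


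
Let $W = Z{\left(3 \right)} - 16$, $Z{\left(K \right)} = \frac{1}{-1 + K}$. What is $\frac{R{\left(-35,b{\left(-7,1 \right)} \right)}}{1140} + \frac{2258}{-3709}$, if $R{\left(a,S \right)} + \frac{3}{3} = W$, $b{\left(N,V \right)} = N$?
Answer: $- \frac{1756879}{2818840} \approx -0.62326$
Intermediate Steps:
$W = - \frac{31}{2}$ ($W = \frac{1}{-1 + 3} - 16 = \frac{1}{2} - 16 = - \frac{31}{2} \approx -15.5$)
$R{\left(a,S \right)} = - \frac{33}{2}$ ($R{\left(a,S \right)} = -1 - \frac{31}{2} = - \frac{33}{2}$)
$\frac{R{\left(-35,b{\left(-7,1 \right)} \right)}}{1140} + \frac{2258}{-3709} = - \frac{33}{2 \cdot 1140} + \frac{2258}{-3709} = \left(- \frac{33}{2}\right) \frac{1}{1140} + 2258 \left(- \frac{1}{3709}\right) = - \frac{11}{760} - \frac{2258}{3709} = - \frac{1756879}{2818840}$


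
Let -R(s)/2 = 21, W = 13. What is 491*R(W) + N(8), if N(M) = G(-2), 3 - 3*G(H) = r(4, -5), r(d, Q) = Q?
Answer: -61858/3 ≈ -20619.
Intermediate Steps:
R(s) = -42 (R(s) = -2*21 = -42)
G(H) = 8/3 (G(H) = 1 - 1/3*(-5) = 1 + 5/3 = 8/3)
N(M) = 8/3
491*R(W) + N(8) = 491*(-42) + 8/3 = -20622 + 8/3 = -61858/3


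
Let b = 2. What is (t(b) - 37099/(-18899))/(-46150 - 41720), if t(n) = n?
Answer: -74897/1660655130 ≈ -4.5101e-5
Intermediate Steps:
(t(b) - 37099/(-18899))/(-46150 - 41720) = (2 - 37099/(-18899))/(-46150 - 41720) = (2 - 37099*(-1/18899))/(-87870) = (2 + 37099/18899)*(-1/87870) = (74897/18899)*(-1/87870) = -74897/1660655130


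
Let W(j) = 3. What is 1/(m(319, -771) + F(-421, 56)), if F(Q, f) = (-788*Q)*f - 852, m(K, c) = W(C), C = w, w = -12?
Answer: 1/18577039 ≈ 5.3830e-8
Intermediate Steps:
C = -12
m(K, c) = 3
F(Q, f) = -852 - 788*Q*f (F(Q, f) = -788*Q*f - 852 = -852 - 788*Q*f)
1/(m(319, -771) + F(-421, 56)) = 1/(3 + (-852 - 788*(-421)*56)) = 1/(3 + (-852 + 18577888)) = 1/(3 + 18577036) = 1/18577039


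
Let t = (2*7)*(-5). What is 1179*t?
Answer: -82530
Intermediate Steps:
t = -70 (t = 14*(-5) = -70)
1179*t = 1179*(-70) = -82530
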